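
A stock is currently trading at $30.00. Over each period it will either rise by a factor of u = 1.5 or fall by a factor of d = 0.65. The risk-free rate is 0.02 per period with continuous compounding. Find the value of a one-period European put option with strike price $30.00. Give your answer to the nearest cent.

$5.81

Risk-neutral probability p = (e^0.02 − 0.65)/(1.5 − 0.65) = 0.3702/0.8500 = 0.4355
Terminal stock prices: S_u = 45, S_d = 19.5
Terminal payoffs (K − S): max(-15, 0) = 0, max(10.5, 0) = 10.5
Node 0 (S = 30): V_0 = e^(−0.02)·[0.4355·0.0000 + 0.5645·10.5000] = 5.8096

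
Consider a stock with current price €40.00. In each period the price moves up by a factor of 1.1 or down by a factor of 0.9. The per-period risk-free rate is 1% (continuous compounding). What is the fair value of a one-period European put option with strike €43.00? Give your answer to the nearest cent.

Risk-neutral probability p = (e^0.01 − 0.9)/(1.1 − 0.9) = 0.1101/0.2000 = 0.5503
Terminal stock prices: S_u = 44, S_d = 36
Terminal payoffs (K − S): max(-1, 0) = 0, max(7, 0) = 7
Node 0 (S = 40): V_0 = e^(−0.01)·[0.5503·0.0000 + 0.4497·7.0000] = 3.1169

€3.12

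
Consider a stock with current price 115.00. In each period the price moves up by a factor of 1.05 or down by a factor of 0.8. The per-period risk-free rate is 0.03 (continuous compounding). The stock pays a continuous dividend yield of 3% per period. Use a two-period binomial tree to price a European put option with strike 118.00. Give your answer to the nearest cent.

Per-period risk-free factor R = e^0.03 = 1.0305; dividend-adjusted growth = e^(0.03−0.03) = 1.0000.
Risk-neutral probability p = (1.0000 − 0.8)/(1.05 − 0.8) = 0.2000/0.2500 = 0.8000
Terminal stock prices: S_uu = 126.8, S_ud = 96.6, S_dd = 73.6
Terminal payoffs (K − S): max(-8.788, 0) = 0, max(21.4, 0) = 21.4, max(44.4, 0) = 44.4
Node u (S = 120.8): V_u = e^(−0.03)·[0.8000·0.0000 + 0.2000·21.4000] = 4.1535
Node d (S = 92): V_d = e^(−0.03)·[0.8000·21.4000 + 0.2000·44.4000] = 25.2316
Node 0 (S = 115): V_0 = e^(−0.03)·[0.8000·4.1535 + 0.2000·25.2316] = 8.1218

8.12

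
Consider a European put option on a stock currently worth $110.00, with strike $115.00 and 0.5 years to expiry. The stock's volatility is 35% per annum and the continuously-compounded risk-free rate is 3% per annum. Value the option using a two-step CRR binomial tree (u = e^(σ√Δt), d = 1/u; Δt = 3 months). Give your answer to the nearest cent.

$12.53

CRR parameters: u = e^(σ√Δt) = e^(0.35·√0.25) = 1.1912, d = 1/u = 0.8395
Per-period rate: rΔt = 0.03·0.25 = 0.0075, so R = e^0.0075 = 1.0075
Risk-neutral probability p = (e^0.0075 − 0.8395)/(1.1912 − 0.8395) = 0.1681/0.3518 = 0.4778
Terminal stock prices: S_uu = 156.1, S_ud = 110, S_dd = 77.52
Terminal payoffs (K − S): max(-41.1, 0) = 0, max(5, 0) = 5, max(37.48, 0) = 37.48
Node u (S = 131): V_u = e^(−0.0075)·[0.4778·0.0000 + 0.5222·5.0000] = 2.5917
Node d (S = 92.34): V_d = e^(−0.0075)·[0.4778·5.0000 + 0.5222·37.4843] = 21.8005
Node 0 (S = 110): V_0 = e^(−0.0075)·[0.4778·2.5917 + 0.5222·21.8005] = 12.5289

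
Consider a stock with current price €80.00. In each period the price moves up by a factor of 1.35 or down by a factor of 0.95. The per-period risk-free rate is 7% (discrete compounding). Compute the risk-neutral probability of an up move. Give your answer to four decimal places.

Risk-neutral probability p = (1 + 0.07 − 0.95)/(1.35 − 0.95) = 0.1200/0.4000 = 0.3000

p = 0.3000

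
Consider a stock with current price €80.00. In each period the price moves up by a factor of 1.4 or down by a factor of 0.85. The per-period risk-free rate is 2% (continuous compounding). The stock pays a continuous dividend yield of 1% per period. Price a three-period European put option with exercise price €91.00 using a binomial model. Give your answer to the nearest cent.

Per-period risk-free factor R = e^0.02 = 1.0202; dividend-adjusted growth = e^(0.02−0.01) = 1.0101.
Risk-neutral probability p = (1.0101 − 0.85)/(1.4 − 0.85) = 0.1601/0.5500 = 0.2910
Terminal stock prices: S_uuu = 219.5, S_uud = 133.3, S_udd = 80.92, S_ddd = 49.13
Terminal payoffs (K − S): max(-128.5, 0) = 0, max(-42.28, 0) = 0, max(10.08, 0) = 10.08, max(41.87, 0) = 41.87
Node uu (S = 156.8): V_uu = e^(−0.02)·[0.2910·0.0000 + 0.7090·0.0000] = 0.0000
Node ud (S = 95.2): V_ud = e^(−0.02)·[0.2910·0.0000 + 0.7090·10.0800] = 7.0052
Node dd (S = 57.8): V_dd = e^(−0.02)·[0.2910·10.0800 + 0.7090·41.8700] = 31.9732
Node u (S = 112): V_u = e^(−0.02)·[0.2910·0.0000 + 0.7090·7.0052] = 4.8683
Node d (S = 68): V_d = e^(−0.02)·[0.2910·7.0052 + 0.7090·31.9732] = 24.2183
Node 0 (S = 80): V_0 = e^(−0.02)·[0.2910·4.8683 + 0.7090·24.2183] = 18.2194

€18.22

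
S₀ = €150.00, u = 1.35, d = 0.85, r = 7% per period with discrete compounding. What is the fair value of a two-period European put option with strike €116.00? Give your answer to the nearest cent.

€2.09

Risk-neutral probability p = (1 + 0.07 − 0.85)/(1.35 − 0.85) = 0.2200/0.5000 = 0.4400
Terminal stock prices: S_uu = 273.4, S_ud = 172.1, S_dd = 108.4
Terminal payoffs (K − S): max(-157.4, 0) = 0, max(-56.12, 0) = 0, max(7.625, 0) = 7.625
Node u (S = 202.5): V_u = 1/1.07·[0.4400·0.0000 + 0.5600·0.0000] = 0.0000
Node d (S = 127.5): V_d = 1/1.07·[0.4400·0.0000 + 0.5600·7.6250] = 3.9907
Node 0 (S = 150): V_0 = 1/1.07·[0.4400·0.0000 + 0.5600·3.9907] = 2.0886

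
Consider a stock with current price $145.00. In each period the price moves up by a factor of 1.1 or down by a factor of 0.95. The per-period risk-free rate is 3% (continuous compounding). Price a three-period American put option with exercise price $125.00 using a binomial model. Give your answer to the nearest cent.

Risk-neutral probability p = (e^0.03 − 0.95)/(1.1 − 0.95) = 0.0805/0.1500 = 0.5364
Terminal stock prices: S_uuu = 193, S_uud = 166.7, S_udd = 143.9, S_ddd = 124.3
Terminal payoffs (K − S): max(-68, 0) = 0, max(-41.68, 0) = 0, max(-18.95, 0) = 0, max(0.6806, 0) = 0.6806
Node uu (S = 175.5): continuation = e^(−0.03)·[0.5364·0.0000 + 0.4636·0.0000] = 0.0000; exercise value = 0.0000 ≤ continuation, so V_uu = 0.0000
Node ud (S = 151.5): continuation = e^(−0.03)·[0.5364·0.0000 + 0.4636·0.0000] = 0.0000; exercise value = 0.0000 ≤ continuation, so V_ud = 0.0000
Node dd (S = 130.9): continuation = e^(−0.03)·[0.5364·0.0000 + 0.4636·0.6806] = 0.3062; exercise value = 0.0000 ≤ continuation, so V_dd = 0.3062
Node u (S = 159.5): continuation = e^(−0.03)·[0.5364·0.0000 + 0.4636·0.0000] = 0.0000; exercise value = 0.0000 ≤ continuation, so V_u = 0.0000
Node d (S = 137.8): continuation = e^(−0.03)·[0.5364·0.0000 + 0.4636·0.3062] = 0.1378; exercise value = 0.0000 ≤ continuation, so V_d = 0.1378
Node 0 (S = 145): continuation = e^(−0.03)·[0.5364·0.0000 + 0.4636·0.1378] = 0.0620; exercise value = 0.0000 ≤ continuation, so V_0 = 0.0620

$0.06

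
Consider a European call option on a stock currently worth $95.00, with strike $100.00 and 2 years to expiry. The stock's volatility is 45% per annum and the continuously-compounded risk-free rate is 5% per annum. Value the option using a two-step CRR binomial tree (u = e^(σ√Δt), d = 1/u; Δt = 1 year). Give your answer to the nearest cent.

$23.89

CRR parameters: u = e^(σ√Δt) = e^(0.45·√1) = 1.5683, d = 1/u = 0.6376
Per-period rate: rΔt = 0.05·1 = 0.05, so R = e^0.05 = 1.0513
Risk-neutral probability p = (e^0.05 − 0.6376)/(1.5683 − 0.6376) = 0.4136/0.9307 = 0.4445
Terminal stock prices: S_uu = 233.7, S_ud = 95, S_dd = 38.62
Terminal payoffs (S − K): max(133.7, 0) = 133.7, max(-5, 0) = 0, max(-61.38, 0) = 0
Node u (S = 149): V_u = e^(−0.05)·[0.4445·133.6623 + 0.5555·0.0000] = 56.5090
Node d (S = 60.57): V_d = e^(−0.05)·[0.4445·0.0000 + 0.5555·0.0000] = 0.0000
Node 0 (S = 95): V_0 = e^(−0.05)·[0.4445·56.5090 + 0.5555·0.0000] = 23.8906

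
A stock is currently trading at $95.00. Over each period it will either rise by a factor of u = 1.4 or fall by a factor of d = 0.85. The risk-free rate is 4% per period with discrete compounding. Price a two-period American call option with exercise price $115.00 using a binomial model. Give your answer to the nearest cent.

$7.86

Risk-neutral probability p = (1 + 0.04 − 0.85)/(1.4 − 0.85) = 0.1900/0.5500 = 0.3455
Terminal stock prices: S_uu = 186.2, S_ud = 113, S_dd = 68.64
Terminal payoffs (S − K): max(71.2, 0) = 71.2, max(-1.95, 0) = 0, max(-46.36, 0) = 0
Node u (S = 133): continuation = 1/1.04·[0.3455·71.2000 + 0.6545·0.0000] = 23.6503; exercise value = 18.0000 ≤ continuation, so V_u = 23.6503
Node d (S = 80.75): continuation = 1/1.04·[0.3455·0.0000 + 0.6545·0.0000] = 0.0000; exercise value = 0.0000 ≤ continuation, so V_d = 0.0000
Node 0 (S = 95): continuation = 1/1.04·[0.3455·23.6503 + 0.6545·0.0000] = 7.8559; exercise value = 0.0000 ≤ continuation, so V_0 = 7.8559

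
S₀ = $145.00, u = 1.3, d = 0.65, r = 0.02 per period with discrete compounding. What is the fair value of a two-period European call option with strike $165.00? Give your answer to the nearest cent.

$24.93

Risk-neutral probability p = (1 + 0.02 − 0.65)/(1.3 − 0.65) = 0.3700/0.6500 = 0.5692
Terminal stock prices: S_uu = 245.1, S_ud = 122.5, S_dd = 61.26
Terminal payoffs (S − K): max(80.05, 0) = 80.05, max(-42.47, 0) = 0, max(-103.7, 0) = 0
Node u (S = 188.5): V_u = 1/1.02·[0.5692·80.0500 + 0.4308·0.0000] = 44.6735
Node d (S = 94.25): V_d = 1/1.02·[0.5692·0.0000 + 0.4308·0.0000] = 0.0000
Node 0 (S = 145): V_0 = 1/1.02·[0.5692·44.6735 + 0.4308·0.0000] = 24.9309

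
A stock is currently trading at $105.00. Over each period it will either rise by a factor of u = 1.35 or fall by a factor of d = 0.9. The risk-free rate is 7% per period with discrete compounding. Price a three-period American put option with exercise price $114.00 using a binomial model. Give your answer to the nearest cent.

$11.34

Risk-neutral probability p = (1 + 0.07 − 0.9)/(1.35 − 0.9) = 0.1700/0.4500 = 0.3778
Terminal stock prices: S_uuu = 258.3, S_uud = 172.2, S_udd = 114.8, S_ddd = 76.55
Terminal payoffs (K − S): max(-144.3, 0) = 0, max(-58.23, 0) = 0, max(-0.8175, 0) = 0, max(37.45, 0) = 37.45
Node uu (S = 191.4): continuation = 1/1.07·[0.3778·0.0000 + 0.6222·0.0000] = 0.0000; exercise value = 0.0000 ≤ continuation, so V_uu = 0.0000
Node ud (S = 127.6): continuation = 1/1.07·[0.3778·0.0000 + 0.6222·0.0000] = 0.0000; exercise value = 0.0000 ≤ continuation, so V_ud = 0.0000
Node dd (S = 85.05): continuation = 1/1.07·[0.3778·0.0000 + 0.6222·37.4550] = 21.7807; exercise value = 28.9500 > continuation, so V_dd = 28.9500 (exercise)
Node u (S = 141.8): continuation = 1/1.07·[0.3778·0.0000 + 0.6222·0.0000] = 0.0000; exercise value = 0.0000 ≤ continuation, so V_u = 0.0000
Node d (S = 94.5): continuation = 1/1.07·[0.3778·0.0000 + 0.6222·28.9500] = 16.8349; exercise value = 19.5000 > continuation, so V_d = 19.5000 (exercise)
Node 0 (S = 105): continuation = 1/1.07·[0.3778·0.0000 + 0.6222·19.5000] = 11.3396; exercise value = 9.0000 ≤ continuation, so V_0 = 11.3396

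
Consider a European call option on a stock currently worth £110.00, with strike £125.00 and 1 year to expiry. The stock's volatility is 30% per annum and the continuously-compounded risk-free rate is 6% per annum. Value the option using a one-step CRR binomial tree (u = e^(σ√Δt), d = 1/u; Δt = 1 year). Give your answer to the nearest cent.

CRR parameters: u = e^(σ√Δt) = e^(0.3·√1) = 1.3499, d = 1/u = 0.7408
Per-period rate: rΔt = 0.06·1 = 0.06, so R = e^0.06 = 1.0618
Risk-neutral probability p = (e^0.06 − 0.7408)/(1.3499 − 0.7408) = 0.3210/0.6090 = 0.5271
Terminal stock prices: S_u = 148.5, S_d = 81.49
Terminal payoffs (S − K): max(23.48, 0) = 23.48, max(-43.51, 0) = 0
Node 0 (S = 110): V_0 = e^(−0.06)·[0.5271·23.4845 + 0.4729·0.0000] = 11.6575

£11.66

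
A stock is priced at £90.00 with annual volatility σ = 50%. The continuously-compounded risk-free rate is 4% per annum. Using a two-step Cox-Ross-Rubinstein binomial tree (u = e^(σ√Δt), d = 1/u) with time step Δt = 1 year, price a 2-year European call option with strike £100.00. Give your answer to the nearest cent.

£23.18

CRR parameters: u = e^(σ√Δt) = e^(0.5·√1) = 1.6487, d = 1/u = 0.6065
Per-period rate: rΔt = 0.04·1 = 0.04, so R = e^0.04 = 1.0408
Risk-neutral probability p = (e^0.04 − 0.6065)/(1.6487 − 0.6065) = 0.4343/1.0422 = 0.4167
Terminal stock prices: S_uu = 244.6, S_ud = 90, S_dd = 33.11
Terminal payoffs (S − K): max(144.6, 0) = 144.6, max(-10, 0) = 0, max(-66.89, 0) = 0
Node u (S = 148.4): V_u = e^(−0.04)·[0.4167·144.6454 + 0.5833·0.0000] = 57.9103
Node d (S = 54.59): V_d = e^(−0.04)·[0.4167·0.0000 + 0.5833·0.0000] = 0.0000
Node 0 (S = 90): V_0 = e^(−0.04)·[0.4167·57.9103 + 0.5833·0.0000] = 23.1850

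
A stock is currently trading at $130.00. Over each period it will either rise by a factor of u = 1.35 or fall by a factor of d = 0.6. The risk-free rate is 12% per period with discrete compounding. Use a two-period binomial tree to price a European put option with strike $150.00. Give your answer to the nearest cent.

Risk-neutral probability p = (1 + 0.12 − 0.6)/(1.35 − 0.6) = 0.5200/0.7500 = 0.6933
Terminal stock prices: S_uu = 236.9, S_ud = 105.3, S_dd = 46.8
Terminal payoffs (K − S): max(-86.93, 0) = 0, max(44.7, 0) = 44.7, max(103.2, 0) = 103.2
Node u (S = 175.5): V_u = 1/1.12·[0.6933·0.0000 + 0.3067·44.7000] = 12.2393
Node d (S = 78): V_d = 1/1.12·[0.6933·44.7000 + 0.3067·103.2000] = 55.9286
Node 0 (S = 130): V_0 = 1/1.12·[0.6933·12.2393 + 0.3067·55.9286] = 22.8905

$22.89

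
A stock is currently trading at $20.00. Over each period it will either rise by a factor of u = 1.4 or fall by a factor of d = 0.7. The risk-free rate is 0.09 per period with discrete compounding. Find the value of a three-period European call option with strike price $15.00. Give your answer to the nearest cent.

Risk-neutral probability p = (1 + 0.09 − 0.7)/(1.4 − 0.7) = 0.3900/0.7000 = 0.5571
Terminal stock prices: S_uuu = 54.88, S_uud = 27.44, S_udd = 13.72, S_ddd = 6.86
Terminal payoffs (S − K): max(39.88, 0) = 39.88, max(12.44, 0) = 12.44, max(-1.28, 0) = 0, max(-8.14, 0) = 0
Node uu (S = 39.2): V_uu = 1/1.09·[0.5571·39.8800 + 0.4429·12.4400] = 25.4385
Node ud (S = 19.6): V_ud = 1/1.09·[0.5571·12.4400 + 0.4429·0.0000] = 6.3586
Node dd (S = 9.8): V_dd = 1/1.09·[0.5571·0.0000 + 0.4429·0.0000] = 0.0000
Node u (S = 28): V_u = 1/1.09·[0.5571·25.4385 + 0.4429·6.3586] = 15.5861
Node d (S = 14): V_d = 1/1.09·[0.5571·6.3586 + 0.4429·0.0000] = 3.2501
Node 0 (S = 20): V_0 = 1/1.09·[0.5571·15.5861 + 0.4429·3.2501] = 9.2872

$9.29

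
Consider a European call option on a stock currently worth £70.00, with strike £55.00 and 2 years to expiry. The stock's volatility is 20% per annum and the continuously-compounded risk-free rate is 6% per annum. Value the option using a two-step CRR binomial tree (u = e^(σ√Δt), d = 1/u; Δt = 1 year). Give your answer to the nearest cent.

£22.34

CRR parameters: u = e^(σ√Δt) = e^(0.2·√1) = 1.2214, d = 1/u = 0.8187
Per-period rate: rΔt = 0.06·1 = 0.06, so R = e^0.06 = 1.0618
Risk-neutral probability p = (e^0.06 − 0.8187)/(1.2214 − 0.8187) = 0.2431/0.4027 = 0.6037
Terminal stock prices: S_uu = 104.4, S_ud = 70, S_dd = 46.92
Terminal payoffs (S − K): max(49.43, 0) = 49.43, max(15, 0) = 15, max(-8.078, 0) = 0
Node u (S = 85.5): V_u = e^(−0.06)·[0.6037·49.4277 + 0.3963·15.0000] = 33.7011
Node d (S = 57.31): V_d = e^(−0.06)·[0.6037·15.0000 + 0.3963·0.0000] = 8.5286
Node 0 (S = 70): V_0 = e^(−0.06)·[0.6037·33.7011 + 0.3963·8.5286] = 22.3444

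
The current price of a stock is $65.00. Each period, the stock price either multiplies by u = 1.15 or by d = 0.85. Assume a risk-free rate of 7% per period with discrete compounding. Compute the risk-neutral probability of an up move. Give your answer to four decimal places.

p = 0.7333

Risk-neutral probability p = (1 + 0.07 − 0.85)/(1.15 − 0.85) = 0.2200/0.3000 = 0.7333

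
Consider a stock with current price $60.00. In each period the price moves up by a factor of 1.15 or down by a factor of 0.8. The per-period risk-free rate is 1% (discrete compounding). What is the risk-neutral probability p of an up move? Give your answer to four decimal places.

p = 0.6000

Risk-neutral probability p = (1 + 0.01 − 0.8)/(1.15 − 0.8) = 0.2100/0.3500 = 0.6000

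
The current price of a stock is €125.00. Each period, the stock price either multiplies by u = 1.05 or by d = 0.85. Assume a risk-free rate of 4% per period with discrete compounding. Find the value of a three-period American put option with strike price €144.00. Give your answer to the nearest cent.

€19.00

Risk-neutral probability p = (1 + 0.04 − 0.85)/(1.05 − 0.85) = 0.1900/0.2000 = 0.9500
Terminal stock prices: S_uuu = 144.7, S_uud = 117.1, S_udd = 94.83, S_ddd = 76.77
Terminal payoffs (K − S): max(-0.7031, 0) = 0, max(26.86, 0) = 26.86, max(49.17, 0) = 49.17, max(67.23, 0) = 67.23
Node uu (S = 137.8): continuation = 1/1.04·[0.9500·0.0000 + 0.0500·26.8594] = 1.2913; exercise value = 6.1875 > continuation, so V_uu = 6.1875 (exercise)
Node ud (S = 111.6): continuation = 1/1.04·[0.9500·26.8594 + 0.0500·49.1719] = 26.8990; exercise value = 32.4375 > continuation, so V_ud = 32.4375 (exercise)
Node dd (S = 90.31): continuation = 1/1.04·[0.9500·49.1719 + 0.0500·67.2344] = 48.1490; exercise value = 53.6875 > continuation, so V_dd = 53.6875 (exercise)
Node u (S = 131.2): continuation = 1/1.04·[0.9500·6.1875 + 0.0500·32.4375] = 7.2115; exercise value = 12.7500 > continuation, so V_u = 12.7500 (exercise)
Node d (S = 106.2): continuation = 1/1.04·[0.9500·32.4375 + 0.0500·53.6875] = 32.2115; exercise value = 37.7500 > continuation, so V_d = 37.7500 (exercise)
Node 0 (S = 125): continuation = 1/1.04·[0.9500·12.7500 + 0.0500·37.7500] = 13.4615; exercise value = 19.0000 > continuation, so V_0 = 19.0000 (exercise)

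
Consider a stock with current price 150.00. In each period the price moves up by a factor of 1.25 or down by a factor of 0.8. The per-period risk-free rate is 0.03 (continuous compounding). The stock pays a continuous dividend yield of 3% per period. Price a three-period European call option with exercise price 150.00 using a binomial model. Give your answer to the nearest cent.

22.75

Per-period risk-free factor R = e^0.03 = 1.0305; dividend-adjusted growth = e^(0.03−0.03) = 1.0000.
Risk-neutral probability p = (1.0000 − 0.8)/(1.25 − 0.8) = 0.2000/0.4500 = 0.4444
Terminal stock prices: S_uuu = 293, S_uud = 187.5, S_udd = 120, S_ddd = 76.8
Terminal payoffs (S − K): max(143, 0) = 143, max(37.5, 0) = 37.5, max(-30, 0) = 0, max(-73.2, 0) = 0
Node uu (S = 234.4): V_uu = e^(−0.03)·[0.4444·142.9688 + 0.5556·37.5000] = 81.8813
Node ud (S = 150): V_ud = e^(−0.03)·[0.4444·37.5000 + 0.5556·0.0000] = 16.1741
Node dd (S = 96): V_dd = e^(−0.03)·[0.4444·0.0000 + 0.5556·0.0000] = 0.0000
Node u (S = 187.5): V_u = e^(−0.03)·[0.4444·81.8813 + 0.5556·16.1741] = 44.0362
Node d (S = 120): V_d = e^(−0.03)·[0.4444·16.1741 + 0.5556·0.0000] = 6.9760
Node 0 (S = 150): V_0 = e^(−0.03)·[0.4444·44.0362 + 0.5556·6.9760] = 22.7543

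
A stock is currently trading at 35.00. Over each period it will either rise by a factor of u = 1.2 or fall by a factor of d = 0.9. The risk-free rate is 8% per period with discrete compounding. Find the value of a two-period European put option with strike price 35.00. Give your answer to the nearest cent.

Risk-neutral probability p = (1 + 0.08 − 0.9)/(1.2 − 0.9) = 0.1800/0.3000 = 0.6000
Terminal stock prices: S_uu = 50.4, S_ud = 37.8, S_dd = 28.35
Terminal payoffs (K − S): max(-15.4, 0) = 0, max(-2.8, 0) = 0, max(6.65, 0) = 6.65
Node u (S = 42): V_u = 1/1.08·[0.6000·0.0000 + 0.4000·0.0000] = 0.0000
Node d (S = 31.5): V_d = 1/1.08·[0.6000·0.0000 + 0.4000·6.6500] = 2.4630
Node 0 (S = 35): V_0 = 1/1.08·[0.6000·0.0000 + 0.4000·2.4630] = 0.9122

0.91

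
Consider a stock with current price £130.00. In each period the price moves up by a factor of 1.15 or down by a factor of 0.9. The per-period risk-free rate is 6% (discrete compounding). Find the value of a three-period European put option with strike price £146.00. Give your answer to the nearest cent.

£7.21

Risk-neutral probability p = (1 + 0.06 − 0.9)/(1.15 − 0.9) = 0.1600/0.2500 = 0.6400
Terminal stock prices: S_uuu = 197.7, S_uud = 154.7, S_udd = 121.1, S_ddd = 94.77
Terminal payoffs (K − S): max(-51.71, 0) = 0, max(-8.732, 0) = 0, max(24.9, 0) = 24.9, max(51.23, 0) = 51.23
Node uu (S = 171.9): V_uu = 1/1.06·[0.6400·0.0000 + 0.3600·0.0000] = 0.0000
Node ud (S = 134.6): V_ud = 1/1.06·[0.6400·0.0000 + 0.3600·24.9050] = 8.4583
Node dd (S = 105.3): V_dd = 1/1.06·[0.6400·24.9050 + 0.3600·51.2300] = 32.4358
Node u (S = 149.5): V_u = 1/1.06·[0.6400·0.0000 + 0.3600·8.4583] = 2.8726
Node d (S = 117): V_d = 1/1.06·[0.6400·8.4583 + 0.3600·32.4358] = 16.1228
Node 0 (S = 130): V_0 = 1/1.06·[0.6400·2.8726 + 0.3600·16.1228] = 7.2101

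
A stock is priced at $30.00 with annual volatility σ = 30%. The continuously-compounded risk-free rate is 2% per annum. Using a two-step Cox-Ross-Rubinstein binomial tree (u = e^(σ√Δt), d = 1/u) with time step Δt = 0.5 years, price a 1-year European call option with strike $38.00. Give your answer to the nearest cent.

CRR parameters: u = e^(σ√Δt) = e^(0.3·√0.5) = 1.2363, d = 1/u = 0.8089
Per-period rate: rΔt = 0.02·0.5 = 0.01, so R = e^0.01 = 1.0101
Risk-neutral probability p = (e^0.01 − 0.8089)/(1.2363 − 0.8089) = 0.2012/0.4275 = 0.4707
Terminal stock prices: S_uu = 45.85, S_ud = 30, S_dd = 19.63
Terminal payoffs (S − K): max(7.854, 0) = 7.854, max(-8, 0) = 0, max(-18.37, 0) = 0
Node u (S = 37.09): V_u = e^(−0.01)·[0.4707·7.8540 + 0.5293·0.0000] = 3.6599
Node d (S = 24.27): V_d = e^(−0.01)·[0.4707·0.0000 + 0.5293·0.0000] = 0.0000
Node 0 (S = 30): V_0 = e^(−0.01)·[0.4707·3.6599 + 0.5293·0.0000] = 1.7055

$1.71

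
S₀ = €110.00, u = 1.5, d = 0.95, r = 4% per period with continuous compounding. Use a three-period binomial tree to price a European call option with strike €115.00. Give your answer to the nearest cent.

Risk-neutral probability p = (e^0.04 − 0.95)/(1.5 − 0.95) = 0.0908/0.5500 = 0.1651
Terminal stock prices: S_uuu = 371.2, S_uud = 235.1, S_udd = 148.9, S_ddd = 94.31
Terminal payoffs (S − K): max(256.2, 0) = 256.2, max(120.1, 0) = 120.1, max(33.91, 0) = 33.91, max(-20.69, 0) = 0
Node uu (S = 247.5): V_uu = e^(−0.04)·[0.1651·256.2500 + 0.8349·120.1250] = 137.0092
Node ud (S = 156.8): V_ud = e^(−0.04)·[0.1651·120.1250 + 0.8349·33.9125] = 46.2592
Node dd (S = 99.27): V_dd = e^(−0.04)·[0.1651·33.9125 + 0.8349·0.0000] = 5.3798
Node u (S = 165): V_u = e^(−0.04)·[0.1651·137.0092 + 0.8349·46.2592] = 58.8416
Node d (S = 104.5): V_d = e^(−0.04)·[0.1651·46.2592 + 0.8349·5.3798] = 11.6538
Node 0 (S = 110): V_0 = e^(−0.04)·[0.1651·58.8416 + 0.8349·11.6538] = 18.6825

€18.68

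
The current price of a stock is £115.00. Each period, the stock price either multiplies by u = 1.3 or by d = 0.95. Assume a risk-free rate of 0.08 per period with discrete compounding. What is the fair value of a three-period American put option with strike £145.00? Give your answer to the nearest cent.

Risk-neutral probability p = (1 + 0.08 − 0.95)/(1.3 − 0.95) = 0.1300/0.3500 = 0.3714
Terminal stock prices: S_uuu = 252.7, S_uud = 184.6, S_udd = 134.9, S_ddd = 98.6
Terminal payoffs (K − S): max(-107.7, 0) = 0, max(-39.63, 0) = 0, max(10.08, 0) = 10.08, max(46.4, 0) = 46.4
Node uu (S = 194.4): continuation = 1/1.08·[0.3714·0.0000 + 0.6286·0.0000] = 0.0000; exercise value = 0.0000 ≤ continuation, so V_uu = 0.0000
Node ud (S = 142): continuation = 1/1.08·[0.3714·0.0000 + 0.6286·10.0763] = 5.8645; exercise value = 2.9750 ≤ continuation, so V_ud = 5.8645
Node dd (S = 103.8): continuation = 1/1.08·[0.3714·10.0763 + 0.6286·46.4019] = 30.4718; exercise value = 41.2125 > continuation, so V_dd = 41.2125 (exercise)
Node u (S = 149.5): continuation = 1/1.08·[0.3714·0.0000 + 0.6286·5.8645] = 3.4132; exercise value = 0.0000 ≤ continuation, so V_u = 3.4132
Node d (S = 109.2): continuation = 1/1.08·[0.3714·5.8645 + 0.6286·41.2125] = 26.0030; exercise value = 35.7500 > continuation, so V_d = 35.7500 (exercise)
Node 0 (S = 115): continuation = 1/1.08·[0.3714·3.4132 + 0.6286·35.7500] = 21.9807; exercise value = 30.0000 > continuation, so V_0 = 30.0000 (exercise)

£30.00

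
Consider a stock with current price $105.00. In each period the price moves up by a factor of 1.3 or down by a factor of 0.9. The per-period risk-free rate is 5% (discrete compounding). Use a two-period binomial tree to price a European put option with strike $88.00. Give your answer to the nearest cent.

Risk-neutral probability p = (1 + 0.05 − 0.9)/(1.3 − 0.9) = 0.1500/0.4000 = 0.3750
Terminal stock prices: S_uu = 177.5, S_ud = 122.9, S_dd = 85.05
Terminal payoffs (K − S): max(-89.45, 0) = 0, max(-34.85, 0) = 0, max(2.95, 0) = 2.95
Node u (S = 136.5): V_u = 1/1.05·[0.3750·0.0000 + 0.6250·0.0000] = 0.0000
Node d (S = 94.5): V_d = 1/1.05·[0.3750·0.0000 + 0.6250·2.9500] = 1.7560
Node 0 (S = 105): V_0 = 1/1.05·[0.3750·0.0000 + 0.6250·1.7560] = 1.0452

$1.05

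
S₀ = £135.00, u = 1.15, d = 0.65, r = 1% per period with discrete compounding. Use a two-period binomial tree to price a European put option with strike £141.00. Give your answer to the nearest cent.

Risk-neutral probability p = (1 + 0.01 − 0.65)/(1.15 − 0.65) = 0.3600/0.5000 = 0.7200
Terminal stock prices: S_uu = 178.5, S_ud = 100.9, S_dd = 57.04
Terminal payoffs (K − S): max(-37.54, 0) = 0, max(40.09, 0) = 40.09, max(83.96, 0) = 83.96
Node u (S = 155.2): V_u = 1/1.01·[0.7200·0.0000 + 0.2800·40.0875] = 11.1134
Node d (S = 87.75): V_d = 1/1.01·[0.7200·40.0875 + 0.2800·83.9625] = 51.8540
Node 0 (S = 135): V_0 = 1/1.01·[0.7200·11.1134 + 0.2800·51.8540] = 22.2978

£22.30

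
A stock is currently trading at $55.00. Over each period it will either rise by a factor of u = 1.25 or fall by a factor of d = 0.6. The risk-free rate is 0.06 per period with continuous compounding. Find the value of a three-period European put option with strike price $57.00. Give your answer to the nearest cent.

Risk-neutral probability p = (e^0.06 − 0.6)/(1.25 − 0.6) = 0.4618/0.6500 = 0.7105
Terminal stock prices: S_uuu = 107.4, S_uud = 51.56, S_udd = 24.75, S_ddd = 11.88
Terminal payoffs (K − S): max(-50.42, 0) = 0, max(5.438, 0) = 5.438, max(32.25, 0) = 32.25, max(45.12, 0) = 45.12
Node uu (S = 85.94): V_uu = e^(−0.06)·[0.7105·0.0000 + 0.2895·5.4375] = 1.4824
Node ud (S = 41.25): V_ud = e^(−0.06)·[0.7105·5.4375 + 0.2895·32.2500] = 12.4306
Node dd (S = 19.8): V_dd = e^(−0.06)·[0.7105·32.2500 + 0.2895·45.1200] = 33.8806
Node u (S = 68.75): V_u = e^(−0.06)·[0.7105·1.4824 + 0.2895·12.4306] = 4.3808
Node d (S = 33): V_d = e^(−0.06)·[0.7105·12.4306 + 0.2895·33.8806] = 17.5545
Node 0 (S = 55): V_0 = e^(−0.06)·[0.7105·4.3808 + 0.2895·17.5545] = 7.7171

$7.72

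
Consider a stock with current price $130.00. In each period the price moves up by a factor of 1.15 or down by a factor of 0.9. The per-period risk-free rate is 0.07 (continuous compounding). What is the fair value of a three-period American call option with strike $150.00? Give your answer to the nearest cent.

$14.41

Risk-neutral probability p = (e^0.07 − 0.9)/(1.15 − 0.9) = 0.1725/0.2500 = 0.6900
Terminal stock prices: S_uuu = 197.7, S_uud = 154.7, S_udd = 121.1, S_ddd = 94.77
Terminal payoffs (S − K): max(47.71, 0) = 47.71, max(4.732, 0) = 4.732, max(-28.9, 0) = 0, max(-55.23, 0) = 0
Node uu (S = 171.9): continuation = e^(−0.07)·[0.6900·47.7137 + 0.3100·4.7325] = 32.0659; exercise value = 21.9250 ≤ continuation, so V_uu = 32.0659
Node ud (S = 134.6): continuation = e^(−0.07)·[0.6900·4.7325 + 0.3100·0.0000] = 3.0448; exercise value = 0.0000 ≤ continuation, so V_ud = 3.0448
Node dd (S = 105.3): continuation = e^(−0.07)·[0.6900·0.0000 + 0.3100·0.0000] = 0.0000; exercise value = 0.0000 ≤ continuation, so V_dd = 0.0000
Node u (S = 149.5): continuation = e^(−0.07)·[0.6900·32.0659 + 0.3100·3.0448] = 21.5106; exercise value = 0.0000 ≤ continuation, so V_u = 21.5106
Node d (S = 117): continuation = e^(−0.07)·[0.6900·3.0448 + 0.3100·0.0000] = 1.9590; exercise value = 0.0000 ≤ continuation, so V_d = 1.9590
Node 0 (S = 130): continuation = e^(−0.07)·[0.6900·21.5106 + 0.3100·1.9590] = 14.4057; exercise value = 0.0000 ≤ continuation, so V_0 = 14.4057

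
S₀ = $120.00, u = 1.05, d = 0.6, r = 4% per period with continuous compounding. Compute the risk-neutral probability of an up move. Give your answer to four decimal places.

p = 0.9796

Risk-neutral probability p = (e^0.04 − 0.6)/(1.05 − 0.6) = 0.4408/0.4500 = 0.9796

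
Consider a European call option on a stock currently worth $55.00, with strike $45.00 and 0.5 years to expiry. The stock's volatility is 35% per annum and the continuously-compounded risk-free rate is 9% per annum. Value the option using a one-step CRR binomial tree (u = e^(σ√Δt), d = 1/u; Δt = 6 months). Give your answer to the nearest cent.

CRR parameters: u = e^(σ√Δt) = e^(0.35·√0.5) = 1.2808, d = 1/u = 0.7808
Per-period rate: rΔt = 0.09·0.5 = 0.045, so R = e^0.045 = 1.0460
Risk-neutral probability p = (e^0.045 − 0.7808)/(1.2808 − 0.7808) = 0.2653/0.5000 = 0.5305
Terminal stock prices: S_u = 70.44, S_d = 42.94
Terminal payoffs (S − K): max(25.44, 0) = 25.44, max(-2.058, 0) = 0
Node 0 (S = 55): V_0 = e^(−0.045)·[0.5305·25.4442 + 0.4695·0.0000] = 12.9039

$12.90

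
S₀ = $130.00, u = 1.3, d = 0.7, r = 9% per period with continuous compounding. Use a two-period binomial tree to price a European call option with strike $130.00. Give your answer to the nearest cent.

Risk-neutral probability p = (e^0.09 − 0.7)/(1.3 − 0.7) = 0.3942/0.6000 = 0.6570
Terminal stock prices: S_uu = 219.7, S_ud = 118.3, S_dd = 63.7
Terminal payoffs (S − K): max(89.7, 0) = 89.7, max(-11.7, 0) = 0, max(-66.3, 0) = 0
Node u (S = 169): V_u = e^(−0.09)·[0.6570·89.7000 + 0.3430·0.0000] = 53.8571
Node d (S = 91): V_d = e^(−0.09)·[0.6570·0.0000 + 0.3430·0.0000] = 0.0000
Node 0 (S = 130): V_0 = e^(−0.09)·[0.6570·53.8571 + 0.3430·0.0000] = 32.3365

$32.34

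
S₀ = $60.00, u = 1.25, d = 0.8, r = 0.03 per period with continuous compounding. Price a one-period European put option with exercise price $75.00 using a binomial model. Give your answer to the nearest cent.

$12.78

Risk-neutral probability p = (e^0.03 − 0.8)/(1.25 − 0.8) = 0.2305/0.4500 = 0.5121
Terminal stock prices: S_u = 75, S_d = 48
Terminal payoffs (K − S): max(0, 0) = 0, max(27, 0) = 27
Node 0 (S = 60): V_0 = e^(−0.03)·[0.5121·0.0000 + 0.4879·27.0000] = 12.7834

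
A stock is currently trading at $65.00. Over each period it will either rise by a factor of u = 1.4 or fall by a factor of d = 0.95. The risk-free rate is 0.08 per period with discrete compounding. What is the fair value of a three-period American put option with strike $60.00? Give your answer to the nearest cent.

$1.22

Risk-neutral probability p = (1 + 0.08 − 0.95)/(1.4 − 0.95) = 0.1300/0.4500 = 0.2889
Terminal stock prices: S_uuu = 178.4, S_uud = 121, S_udd = 82.13, S_ddd = 55.73
Terminal payoffs (K − S): max(-118.4, 0) = 0, max(-61.03, 0) = 0, max(-22.13, 0) = 0, max(4.271, 0) = 4.271
Node uu (S = 127.4): continuation = 1/1.08·[0.2889·0.0000 + 0.7111·0.0000] = 0.0000; exercise value = 0.0000 ≤ continuation, so V_uu = 0.0000
Node ud (S = 86.45): continuation = 1/1.08·[0.2889·0.0000 + 0.7111·0.0000] = 0.0000; exercise value = 0.0000 ≤ continuation, so V_ud = 0.0000
Node dd (S = 58.66): continuation = 1/1.08·[0.2889·0.0000 + 0.7111·4.2706] = 2.8119; exercise value = 1.3375 ≤ continuation, so V_dd = 2.8119
Node u (S = 91): continuation = 1/1.08·[0.2889·0.0000 + 0.7111·0.0000] = 0.0000; exercise value = 0.0000 ≤ continuation, so V_u = 0.0000
Node d (S = 61.75): continuation = 1/1.08·[0.2889·0.0000 + 0.7111·2.8119] = 1.8515; exercise value = 0.0000 ≤ continuation, so V_d = 1.8515
Node 0 (S = 65): continuation = 1/1.08·[0.2889·0.0000 + 0.7111·1.8515] = 1.2191; exercise value = 0.0000 ≤ continuation, so V_0 = 1.2191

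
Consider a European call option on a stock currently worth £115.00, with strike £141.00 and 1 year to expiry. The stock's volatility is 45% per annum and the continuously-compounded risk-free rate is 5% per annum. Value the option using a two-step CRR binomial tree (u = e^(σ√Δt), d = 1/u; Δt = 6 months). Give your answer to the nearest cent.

CRR parameters: u = e^(σ√Δt) = e^(0.45·√0.5) = 1.3746, d = 1/u = 0.7275
Per-period rate: rΔt = 0.05·0.5 = 0.025, so R = e^0.025 = 1.0253
Risk-neutral probability p = (e^0.025 − 0.7275)/(1.3746 − 0.7275) = 0.2979/0.6472 = 0.4602
Terminal stock prices: S_uu = 217.3, S_ud = 115, S_dd = 60.86
Terminal payoffs (S − K): max(76.31, 0) = 76.31, max(-26, 0) = 0, max(-80.14, 0) = 0
Node u (S = 158.1): V_u = e^(−0.025)·[0.4602·76.3107 + 0.5398·0.0000] = 34.2534
Node d (S = 83.66): V_d = e^(−0.025)·[0.4602·0.0000 + 0.5398·0.0000] = 0.0000
Node 0 (S = 115): V_0 = e^(−0.025)·[0.4602·34.2534 + 0.5398·0.0000] = 15.3752

£15.38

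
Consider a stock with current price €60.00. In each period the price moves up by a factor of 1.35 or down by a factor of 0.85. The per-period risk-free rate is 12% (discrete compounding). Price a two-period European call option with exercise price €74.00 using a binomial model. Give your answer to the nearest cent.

Risk-neutral probability p = (1 + 0.12 − 0.85)/(1.35 − 0.85) = 0.2700/0.5000 = 0.5400
Terminal stock prices: S_uu = 109.4, S_ud = 68.85, S_dd = 43.35
Terminal payoffs (S − K): max(35.35, 0) = 35.35, max(-5.15, 0) = 0, max(-30.65, 0) = 0
Node u (S = 81): V_u = 1/1.12·[0.5400·35.3500 + 0.4600·0.0000] = 17.0438
Node d (S = 51): V_d = 1/1.12·[0.5400·0.0000 + 0.4600·0.0000] = 0.0000
Node 0 (S = 60): V_0 = 1/1.12·[0.5400·17.0438 + 0.4600·0.0000] = 8.2175

€8.22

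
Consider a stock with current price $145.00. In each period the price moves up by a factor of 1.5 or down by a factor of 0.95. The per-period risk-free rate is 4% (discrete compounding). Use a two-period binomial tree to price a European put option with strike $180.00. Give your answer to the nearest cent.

$31.78

Risk-neutral probability p = (1 + 0.04 − 0.95)/(1.5 − 0.95) = 0.0900/0.5500 = 0.1636
Terminal stock prices: S_uu = 326.2, S_ud = 206.6, S_dd = 130.9
Terminal payoffs (K − S): max(-146.2, 0) = 0, max(-26.62, 0) = 0, max(49.14, 0) = 49.14
Node u (S = 217.5): V_u = 1/1.04·[0.1636·0.0000 + 0.8364·0.0000] = 0.0000
Node d (S = 137.8): V_d = 1/1.04·[0.1636·0.0000 + 0.8364·49.1375] = 39.5162
Node 0 (S = 145): V_0 = 1/1.04·[0.1636·0.0000 + 0.8364·39.5162] = 31.7787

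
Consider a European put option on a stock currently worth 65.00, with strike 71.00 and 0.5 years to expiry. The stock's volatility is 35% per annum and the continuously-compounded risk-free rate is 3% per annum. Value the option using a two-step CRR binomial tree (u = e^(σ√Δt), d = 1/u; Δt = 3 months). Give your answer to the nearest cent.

9.72

CRR parameters: u = e^(σ√Δt) = e^(0.35·√0.25) = 1.1912, d = 1/u = 0.8395
Per-period rate: rΔt = 0.03·0.25 = 0.0075, so R = e^0.0075 = 1.0075
Risk-neutral probability p = (e^0.0075 − 0.8395)/(1.1912 − 0.8395) = 0.1681/0.3518 = 0.4778
Terminal stock prices: S_uu = 92.24, S_ud = 65, S_dd = 45.8
Terminal payoffs (K − S): max(-21.24, 0) = 0, max(6, 0) = 6, max(25.2, 0) = 25.2
Node u (S = 77.43): V_u = e^(−0.0075)·[0.4778·0.0000 + 0.5222·6.0000] = 3.1100
Node d (S = 54.56): V_d = e^(−0.0075)·[0.4778·6.0000 + 0.5222·25.1953] = 15.9048
Node 0 (S = 65): V_0 = e^(−0.0075)·[0.4778·3.1100 + 0.5222·15.9048] = 9.7188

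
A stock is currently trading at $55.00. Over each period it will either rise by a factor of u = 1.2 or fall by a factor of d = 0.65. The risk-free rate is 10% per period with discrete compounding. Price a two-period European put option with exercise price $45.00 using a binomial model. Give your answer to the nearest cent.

$1.11

Risk-neutral probability p = (1 + 0.1 − 0.65)/(1.2 − 0.65) = 0.4500/0.5500 = 0.8182
Terminal stock prices: S_uu = 79.2, S_ud = 42.9, S_dd = 23.24
Terminal payoffs (K − S): max(-34.2, 0) = 0, max(2.1, 0) = 2.1, max(21.76, 0) = 21.76
Node u (S = 66): V_u = 1/1.1·[0.8182·0.0000 + 0.1818·2.1000] = 0.3471
Node d (S = 35.75): V_d = 1/1.1·[0.8182·2.1000 + 0.1818·21.7625] = 5.1591
Node 0 (S = 55): V_0 = 1/1.1·[0.8182·0.3471 + 0.1818·5.1591] = 1.1109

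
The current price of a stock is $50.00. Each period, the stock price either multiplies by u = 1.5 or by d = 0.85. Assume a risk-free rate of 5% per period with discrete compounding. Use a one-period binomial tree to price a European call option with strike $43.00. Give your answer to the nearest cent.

$9.38

Risk-neutral probability p = (1 + 0.05 − 0.85)/(1.5 − 0.85) = 0.2000/0.6500 = 0.3077
Terminal stock prices: S_u = 75, S_d = 42.5
Terminal payoffs (S − K): max(32, 0) = 32, max(-0.5, 0) = 0
Node 0 (S = 50): V_0 = 1/1.05·[0.3077·32.0000 + 0.6923·0.0000] = 9.3773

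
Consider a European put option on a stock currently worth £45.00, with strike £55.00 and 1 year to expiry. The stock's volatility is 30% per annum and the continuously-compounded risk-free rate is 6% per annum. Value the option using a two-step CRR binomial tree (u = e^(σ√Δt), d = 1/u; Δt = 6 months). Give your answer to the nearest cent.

CRR parameters: u = e^(σ√Δt) = e^(0.3·√0.5) = 1.2363, d = 1/u = 0.8089
Per-period rate: rΔt = 0.06·0.5 = 0.03, so R = e^0.03 = 1.0305
Risk-neutral probability p = (e^0.03 − 0.8089)/(1.2363 − 0.8089) = 0.2216/0.4275 = 0.5184
Terminal stock prices: S_uu = 68.78, S_ud = 45, S_dd = 29.44
Terminal payoffs (K − S): max(-13.78, 0) = 0, max(10, 0) = 10, max(25.56, 0) = 25.56
Node u (S = 55.63): V_u = e^(−0.03)·[0.5184·0.0000 + 0.4816·10.0000] = 4.6736
Node d (S = 36.4): V_d = e^(−0.03)·[0.5184·10.0000 + 0.4816·25.5587] = 16.9759
Node 0 (S = 45): V_0 = e^(−0.03)·[0.5184·4.6736 + 0.4816·16.9759] = 10.2850

£10.28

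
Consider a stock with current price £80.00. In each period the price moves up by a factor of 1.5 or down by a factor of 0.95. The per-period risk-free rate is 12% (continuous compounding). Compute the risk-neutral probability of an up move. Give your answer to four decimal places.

Risk-neutral probability p = (e^0.12 − 0.95)/(1.5 − 0.95) = 0.1775/0.5500 = 0.3227

p = 0.3227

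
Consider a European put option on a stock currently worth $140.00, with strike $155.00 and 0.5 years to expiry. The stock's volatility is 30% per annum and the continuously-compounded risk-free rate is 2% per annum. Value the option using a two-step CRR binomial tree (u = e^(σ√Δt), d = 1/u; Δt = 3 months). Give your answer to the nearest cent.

CRR parameters: u = e^(σ√Δt) = e^(0.3·√0.25) = 1.1618, d = 1/u = 0.8607
Per-period rate: rΔt = 0.02·0.25 = 0.005, so R = e^0.005 = 1.0050
Risk-neutral probability p = (e^0.005 − 0.8607)/(1.1618 − 0.8607) = 0.1443/0.3011 = 0.4792
Terminal stock prices: S_uu = 189, S_ud = 140, S_dd = 103.7
Terminal payoffs (K − S): max(-33.98, 0) = 0, max(15, 0) = 15, max(51.29, 0) = 51.29
Node u (S = 162.7): V_u = e^(−0.005)·[0.4792·0.0000 + 0.5208·15.0000] = 7.7728
Node d (S = 120.5): V_d = e^(−0.005)·[0.4792·15.0000 + 0.5208·51.2854] = 33.7278
Node 0 (S = 140): V_0 = e^(−0.005)·[0.4792·7.7728 + 0.5208·33.7278] = 21.1836

$21.18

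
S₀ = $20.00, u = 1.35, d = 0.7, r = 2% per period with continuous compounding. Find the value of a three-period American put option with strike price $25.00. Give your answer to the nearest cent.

$6.94

Risk-neutral probability p = (e^0.02 − 0.7)/(1.35 − 0.7) = 0.3202/0.6500 = 0.4926
Terminal stock prices: S_uuu = 49.21, S_uud = 25.52, S_udd = 13.23, S_ddd = 6.86
Terminal payoffs (K − S): max(-24.21, 0) = 0, max(-0.515, 0) = 0, max(11.77, 0) = 11.77, max(18.14, 0) = 18.14
Node uu (S = 36.45): continuation = e^(−0.02)·[0.4926·0.0000 + 0.5074·0.0000] = 0.0000; exercise value = 0.0000 ≤ continuation, so V_uu = 0.0000
Node ud (S = 18.9): continuation = e^(−0.02)·[0.4926·0.0000 + 0.5074·11.7700] = 5.8536; exercise value = 6.1000 > continuation, so V_ud = 6.1000 (exercise)
Node dd (S = 9.8): continuation = e^(−0.02)·[0.4926·11.7700 + 0.5074·18.1400] = 14.7050; exercise value = 15.2000 > continuation, so V_dd = 15.2000 (exercise)
Node u (S = 27): continuation = e^(−0.02)·[0.4926·0.0000 + 0.5074·6.1000] = 3.0337; exercise value = 0.0000 ≤ continuation, so V_u = 3.0337
Node d (S = 14): continuation = e^(−0.02)·[0.4926·6.1000 + 0.5074·15.2000] = 10.5050; exercise value = 11.0000 > continuation, so V_d = 11.0000 (exercise)
Node 0 (S = 20): continuation = e^(−0.02)·[0.4926·3.0337 + 0.5074·11.0000] = 6.9356; exercise value = 5.0000 ≤ continuation, so V_0 = 6.9356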